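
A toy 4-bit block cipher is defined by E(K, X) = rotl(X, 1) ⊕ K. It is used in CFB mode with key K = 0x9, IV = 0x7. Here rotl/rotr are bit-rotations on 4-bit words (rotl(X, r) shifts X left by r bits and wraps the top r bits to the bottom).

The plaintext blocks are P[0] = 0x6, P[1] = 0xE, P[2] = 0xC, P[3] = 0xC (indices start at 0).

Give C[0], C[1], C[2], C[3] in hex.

C[0] = 0x1, C[1] = 0x5, C[2] = 0xF, C[3] = 0xA

CFB encryption: C_i = P_i ⊕ E(K, C_{i−1}), with C_{−1} = IV.
C[0]: E(K, 0x7) = 0x7; 0x6 ⊕ 0x7 = 0x1.
C[1]: E(K, 0x1) = 0xB; 0xE ⊕ 0xB = 0x5.
C[2]: E(K, 0x5) = 0x3; 0xC ⊕ 0x3 = 0xF.
C[3]: E(K, 0xF) = 0x6; 0xC ⊕ 0x6 = 0xA.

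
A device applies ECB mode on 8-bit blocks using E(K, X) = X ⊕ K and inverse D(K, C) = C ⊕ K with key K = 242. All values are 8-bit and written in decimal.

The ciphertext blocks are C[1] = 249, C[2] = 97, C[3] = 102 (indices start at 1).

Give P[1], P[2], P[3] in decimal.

P[1] = 11, P[2] = 147, P[3] = 148

ECB decryption: P_i = D(K, C_i).
P[1]: D(K, 249) = 11.
P[2]: D(K, 97) = 147.
P[3]: D(K, 102) = 148.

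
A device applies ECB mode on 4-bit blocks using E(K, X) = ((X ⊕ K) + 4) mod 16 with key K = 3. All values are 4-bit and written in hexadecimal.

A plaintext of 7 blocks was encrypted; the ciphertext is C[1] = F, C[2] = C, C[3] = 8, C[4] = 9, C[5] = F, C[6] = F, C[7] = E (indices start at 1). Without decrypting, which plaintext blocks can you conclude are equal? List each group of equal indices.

P[1] = P[5] = P[6]

ECB encrypts each block independently with the same key, so equal ciphertext blocks imply equal plaintext blocks.
C[1] = C[5] = C[6] = F, so P[1] = P[5] = P[6].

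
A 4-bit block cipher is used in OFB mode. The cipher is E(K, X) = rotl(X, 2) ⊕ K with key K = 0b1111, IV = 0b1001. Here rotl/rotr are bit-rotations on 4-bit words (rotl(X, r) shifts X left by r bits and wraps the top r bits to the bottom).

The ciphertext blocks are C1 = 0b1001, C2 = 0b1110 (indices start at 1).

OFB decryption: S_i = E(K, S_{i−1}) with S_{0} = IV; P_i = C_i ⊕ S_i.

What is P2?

P2 = 0b0111

P1: S = E(K, 0b1001) = 0b1001; 0b1001 ⊕ 0b1001 = 0b0000.
P2: S = E(K, 0b1001) = 0b1001; 0b1110 ⊕ 0b1001 = 0b0111.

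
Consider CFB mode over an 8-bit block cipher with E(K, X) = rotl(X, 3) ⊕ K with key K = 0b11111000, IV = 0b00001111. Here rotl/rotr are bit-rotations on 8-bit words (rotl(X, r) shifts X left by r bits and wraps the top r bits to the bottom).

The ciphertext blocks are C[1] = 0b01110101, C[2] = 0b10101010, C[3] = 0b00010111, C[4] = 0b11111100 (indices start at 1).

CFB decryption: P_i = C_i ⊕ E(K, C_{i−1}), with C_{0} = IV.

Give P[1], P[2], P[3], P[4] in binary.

P[1] = 0b11110101, P[2] = 0b11111001, P[3] = 0b10111010, P[4] = 0b10111100

P[1]: E(K, 0b00001111) = 0b10000000; 0b01110101 ⊕ 0b10000000 = 0b11110101.
P[2]: E(K, 0b01110101) = 0b01010011; 0b10101010 ⊕ 0b01010011 = 0b11111001.
P[3]: E(K, 0b10101010) = 0b10101101; 0b00010111 ⊕ 0b10101101 = 0b10111010.
P[4]: E(K, 0b00010111) = 0b01000000; 0b11111100 ⊕ 0b01000000 = 0b10111100.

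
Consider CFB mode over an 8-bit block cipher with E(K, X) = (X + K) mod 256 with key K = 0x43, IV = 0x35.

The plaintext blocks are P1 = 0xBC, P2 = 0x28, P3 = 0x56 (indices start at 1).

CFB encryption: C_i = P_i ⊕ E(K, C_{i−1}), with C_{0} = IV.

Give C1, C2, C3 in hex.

C1: E(K, 0x35) = 0x78; 0xBC ⊕ 0x78 = 0xC4.
C2: E(K, 0xC4) = 0x07; 0x28 ⊕ 0x07 = 0x2F.
C3: E(K, 0x2F) = 0x72; 0x56 ⊕ 0x72 = 0x24.

C1 = 0xC4, C2 = 0x2F, C3 = 0x24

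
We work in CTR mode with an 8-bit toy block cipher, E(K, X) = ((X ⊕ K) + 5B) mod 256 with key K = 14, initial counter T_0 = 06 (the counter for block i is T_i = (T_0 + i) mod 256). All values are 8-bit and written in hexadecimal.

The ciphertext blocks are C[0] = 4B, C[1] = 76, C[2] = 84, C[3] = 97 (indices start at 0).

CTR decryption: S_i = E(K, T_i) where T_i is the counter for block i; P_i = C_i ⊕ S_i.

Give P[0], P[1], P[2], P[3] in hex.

P[0] = 26, P[1] = 18, P[2] = F3, P[3] = EF

P[0]: T = 06, S = E(K, T) = 6D; 4B ⊕ 6D = 26.
P[1]: T = 07, S = E(K, T) = 6E; 76 ⊕ 6E = 18.
P[2]: T = 08, S = E(K, T) = 77; 84 ⊕ 77 = F3.
P[3]: T = 09, S = E(K, T) = 78; 97 ⊕ 78 = EF.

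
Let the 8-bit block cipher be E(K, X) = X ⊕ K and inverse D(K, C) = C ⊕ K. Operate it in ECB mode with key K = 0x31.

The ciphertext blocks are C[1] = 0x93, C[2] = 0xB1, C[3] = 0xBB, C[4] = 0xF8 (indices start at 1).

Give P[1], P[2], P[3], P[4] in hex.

P[1] = 0xA2, P[2] = 0x80, P[3] = 0x8A, P[4] = 0xC9

ECB decryption: P_i = D(K, C_i).
P[1]: D(K, 0x93) = 0xA2.
P[2]: D(K, 0xB1) = 0x80.
P[3]: D(K, 0xBB) = 0x8A.
P[4]: D(K, 0xF8) = 0xC9.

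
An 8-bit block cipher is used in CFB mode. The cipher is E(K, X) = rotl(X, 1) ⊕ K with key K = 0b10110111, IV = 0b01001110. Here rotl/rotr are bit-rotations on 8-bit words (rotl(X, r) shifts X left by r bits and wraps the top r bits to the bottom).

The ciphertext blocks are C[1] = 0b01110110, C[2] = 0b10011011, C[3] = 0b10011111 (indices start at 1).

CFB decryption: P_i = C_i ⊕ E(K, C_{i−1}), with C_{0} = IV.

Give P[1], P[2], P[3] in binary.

P[1]: E(K, 0b01001110) = 0b00101011; 0b01110110 ⊕ 0b00101011 = 0b01011101.
P[2]: E(K, 0b01110110) = 0b01011011; 0b10011011 ⊕ 0b01011011 = 0b11000000.
P[3]: E(K, 0b10011011) = 0b10000000; 0b10011111 ⊕ 0b10000000 = 0b00011111.

P[1] = 0b01011101, P[2] = 0b11000000, P[3] = 0b00011111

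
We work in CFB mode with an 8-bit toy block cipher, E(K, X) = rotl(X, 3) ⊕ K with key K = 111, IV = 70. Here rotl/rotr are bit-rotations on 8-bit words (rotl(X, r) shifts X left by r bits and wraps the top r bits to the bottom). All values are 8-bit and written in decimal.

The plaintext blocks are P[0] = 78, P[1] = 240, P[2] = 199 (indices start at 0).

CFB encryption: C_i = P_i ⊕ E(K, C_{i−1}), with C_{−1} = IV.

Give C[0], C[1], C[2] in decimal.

C[0] = 19, C[1] = 7, C[2] = 144

C[0]: E(K, 70) = 93; 78 ⊕ 93 = 19.
C[1]: E(K, 19) = 247; 240 ⊕ 247 = 7.
C[2]: E(K, 7) = 87; 199 ⊕ 87 = 144.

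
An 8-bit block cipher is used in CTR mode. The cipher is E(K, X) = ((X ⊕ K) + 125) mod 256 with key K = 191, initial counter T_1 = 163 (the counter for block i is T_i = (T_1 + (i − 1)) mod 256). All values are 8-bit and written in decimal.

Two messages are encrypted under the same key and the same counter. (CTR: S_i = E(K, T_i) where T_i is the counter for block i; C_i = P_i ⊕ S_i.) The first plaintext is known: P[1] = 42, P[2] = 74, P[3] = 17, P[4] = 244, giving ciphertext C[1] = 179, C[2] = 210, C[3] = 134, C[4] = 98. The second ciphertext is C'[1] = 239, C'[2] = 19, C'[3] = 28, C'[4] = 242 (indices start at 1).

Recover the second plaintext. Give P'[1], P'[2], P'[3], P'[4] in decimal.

P'[1] = 118, P'[2] = 139, P'[3] = 139, P'[4] = 100

In CTR with a reused counter, both messages share the same keystream S_i, so C_i ⊕ C'_i = P_i ⊕ P'_i and thus P'_i = P_i ⊕ C_i ⊕ C'_i.
P'[1]: 42 ⊕ 179 ⊕ 239 = 118.
P'[2]: 74 ⊕ 210 ⊕ 19 = 139.
P'[3]: 17 ⊕ 134 ⊕ 28 = 139.
P'[4]: 244 ⊕ 98 ⊕ 242 = 100.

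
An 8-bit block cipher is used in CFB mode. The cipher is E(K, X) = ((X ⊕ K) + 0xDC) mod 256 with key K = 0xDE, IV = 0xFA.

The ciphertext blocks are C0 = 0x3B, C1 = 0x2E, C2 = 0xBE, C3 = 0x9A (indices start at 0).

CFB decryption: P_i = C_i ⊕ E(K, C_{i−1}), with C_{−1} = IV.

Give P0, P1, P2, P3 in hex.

P0 = 0x3B, P1 = 0xEF, P2 = 0x72, P3 = 0xA6

P0: E(K, 0xFA) = 0x00; 0x3B ⊕ 0x00 = 0x3B.
P1: E(K, 0x3B) = 0xC1; 0x2E ⊕ 0xC1 = 0xEF.
P2: E(K, 0x2E) = 0xCC; 0xBE ⊕ 0xCC = 0x72.
P3: E(K, 0xBE) = 0x3C; 0x9A ⊕ 0x3C = 0xA6.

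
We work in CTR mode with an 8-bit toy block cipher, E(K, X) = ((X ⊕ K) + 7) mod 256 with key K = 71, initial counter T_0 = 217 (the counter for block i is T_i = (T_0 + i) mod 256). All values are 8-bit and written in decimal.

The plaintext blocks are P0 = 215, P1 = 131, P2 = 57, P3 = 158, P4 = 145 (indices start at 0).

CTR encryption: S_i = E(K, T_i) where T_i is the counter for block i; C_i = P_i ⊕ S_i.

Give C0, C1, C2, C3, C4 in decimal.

C0 = 114, C1 = 39, C2 = 154, C3 = 60, C4 = 48

C0: T = 217, S = E(K, T) = 165; 215 ⊕ 165 = 114.
C1: T = 218, S = E(K, T) = 164; 131 ⊕ 164 = 39.
C2: T = 219, S = E(K, T) = 163; 57 ⊕ 163 = 154.
C3: T = 220, S = E(K, T) = 162; 158 ⊕ 162 = 60.
C4: T = 221, S = E(K, T) = 161; 145 ⊕ 161 = 48.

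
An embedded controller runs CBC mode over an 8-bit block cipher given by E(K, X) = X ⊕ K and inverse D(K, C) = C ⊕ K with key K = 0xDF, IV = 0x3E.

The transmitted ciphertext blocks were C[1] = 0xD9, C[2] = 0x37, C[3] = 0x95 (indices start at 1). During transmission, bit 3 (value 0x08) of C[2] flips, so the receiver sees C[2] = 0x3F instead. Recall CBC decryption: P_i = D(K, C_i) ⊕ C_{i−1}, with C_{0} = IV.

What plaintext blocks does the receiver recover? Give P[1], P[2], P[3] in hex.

P[1] = 0x38, P[2] = 0x39, P[3] = 0x75

Only C[2] changed, to 0x3F. In CBC, a change in C_i garbles P_i and flips the same bit in P_{i+1}. Decrypting the received ciphertext:
P[1]: D(K, 0xD9) = 0x06; 0x06 ⊕ 0x3E = 0x38.
P[2]: D(K, 0x3F) = 0xE0; 0xE0 ⊕ 0xD9 = 0x39.
P[3]: D(K, 0x95) = 0x4A; 0x4A ⊕ 0x3F = 0x75.
Blocks that differ from the original plaintext: P[2], P[3].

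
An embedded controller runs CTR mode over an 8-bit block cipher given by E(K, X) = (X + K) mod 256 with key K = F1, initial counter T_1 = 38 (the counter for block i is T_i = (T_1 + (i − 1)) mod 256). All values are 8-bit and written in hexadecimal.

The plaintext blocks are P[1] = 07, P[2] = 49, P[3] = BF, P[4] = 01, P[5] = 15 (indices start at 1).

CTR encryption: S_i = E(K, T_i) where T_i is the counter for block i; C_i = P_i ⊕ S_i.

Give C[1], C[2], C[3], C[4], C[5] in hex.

C[1]: T = 38, S = E(K, T) = 29; 07 ⊕ 29 = 2E.
C[2]: T = 39, S = E(K, T) = 2A; 49 ⊕ 2A = 63.
C[3]: T = 3A, S = E(K, T) = 2B; BF ⊕ 2B = 94.
C[4]: T = 3B, S = E(K, T) = 2C; 01 ⊕ 2C = 2D.
C[5]: T = 3C, S = E(K, T) = 2D; 15 ⊕ 2D = 38.

C[1] = 2E, C[2] = 63, C[3] = 94, C[4] = 2D, C[5] = 38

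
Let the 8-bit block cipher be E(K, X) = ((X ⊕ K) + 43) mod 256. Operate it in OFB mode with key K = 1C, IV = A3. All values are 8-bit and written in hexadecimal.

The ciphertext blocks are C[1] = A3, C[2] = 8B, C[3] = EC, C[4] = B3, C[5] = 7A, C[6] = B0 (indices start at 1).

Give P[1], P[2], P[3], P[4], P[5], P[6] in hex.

OFB decryption: S_i = E(K, S_{i−1}) with S_{0} = IV; P_i = C_i ⊕ S_i.
P[1]: S = E(K, A3) = 02; A3 ⊕ 02 = A1.
P[2]: S = E(K, 02) = 61; 8B ⊕ 61 = EA.
P[3]: S = E(K, 61) = C0; EC ⊕ C0 = 2C.
P[4]: S = E(K, C0) = 1F; B3 ⊕ 1F = AC.
P[5]: S = E(K, 1F) = 46; 7A ⊕ 46 = 3C.
P[6]: S = E(K, 46) = 9D; B0 ⊕ 9D = 2D.

P[1] = A1, P[2] = EA, P[3] = 2C, P[4] = AC, P[5] = 3C, P[6] = 2D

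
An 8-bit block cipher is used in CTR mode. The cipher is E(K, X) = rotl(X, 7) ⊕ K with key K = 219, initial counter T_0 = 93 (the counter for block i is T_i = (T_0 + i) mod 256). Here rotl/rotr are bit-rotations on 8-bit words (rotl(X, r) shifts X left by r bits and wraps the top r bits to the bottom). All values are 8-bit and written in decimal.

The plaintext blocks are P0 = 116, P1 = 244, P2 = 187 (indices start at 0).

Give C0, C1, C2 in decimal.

C0 = 1, C1 = 0, C2 = 207

CTR encryption: S_i = E(K, T_i) where T_i is the counter for block i; C_i = P_i ⊕ S_i.
C0: T = 93, S = E(K, T) = 117; 116 ⊕ 117 = 1.
C1: T = 94, S = E(K, T) = 244; 244 ⊕ 244 = 0.
C2: T = 95, S = E(K, T) = 116; 187 ⊕ 116 = 207.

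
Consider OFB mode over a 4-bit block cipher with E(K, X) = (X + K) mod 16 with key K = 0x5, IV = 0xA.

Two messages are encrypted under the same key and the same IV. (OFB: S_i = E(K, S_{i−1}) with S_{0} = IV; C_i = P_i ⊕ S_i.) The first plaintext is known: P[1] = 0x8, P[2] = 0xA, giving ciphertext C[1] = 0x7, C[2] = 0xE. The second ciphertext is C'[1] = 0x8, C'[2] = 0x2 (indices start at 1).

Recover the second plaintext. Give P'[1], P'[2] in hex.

In OFB with a reused IV, both messages share the same keystream S_i, so C_i ⊕ C'_i = P_i ⊕ P'_i and thus P'_i = P_i ⊕ C_i ⊕ C'_i.
P'[1]: 0x8 ⊕ 0x7 ⊕ 0x8 = 0x7.
P'[2]: 0xA ⊕ 0xE ⊕ 0x2 = 0x6.

P'[1] = 0x7, P'[2] = 0x6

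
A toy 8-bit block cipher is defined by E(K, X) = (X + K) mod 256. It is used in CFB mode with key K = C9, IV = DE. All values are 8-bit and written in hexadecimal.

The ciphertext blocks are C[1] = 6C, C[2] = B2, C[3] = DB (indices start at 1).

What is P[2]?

P[2] = 87

CFB decryption: P_i = C_i ⊕ E(K, C_{i−1}), with C_{0} = IV.
P[2]: E(K, 6C) = 35; B2 ⊕ 35 = 87.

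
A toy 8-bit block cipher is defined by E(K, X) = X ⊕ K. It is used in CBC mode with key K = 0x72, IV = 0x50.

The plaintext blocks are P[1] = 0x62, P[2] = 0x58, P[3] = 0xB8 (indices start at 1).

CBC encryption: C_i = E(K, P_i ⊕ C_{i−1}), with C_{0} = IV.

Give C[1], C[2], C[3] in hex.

C[1] = 0x40, C[2] = 0x6A, C[3] = 0xA0

C[1]: P[1] ⊕ 0x50 = 0x32; E(K, 0x32) = 0x40.
C[2]: P[2] ⊕ 0x40 = 0x18; E(K, 0x18) = 0x6A.
C[3]: P[3] ⊕ 0x6A = 0xD2; E(K, 0xD2) = 0xA0.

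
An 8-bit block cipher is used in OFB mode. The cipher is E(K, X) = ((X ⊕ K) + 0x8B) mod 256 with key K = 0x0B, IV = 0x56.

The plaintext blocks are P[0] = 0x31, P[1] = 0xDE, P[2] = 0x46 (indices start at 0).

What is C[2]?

C[2] = 0xB6

OFB encryption: S_i = E(K, S_{i−1}) with S_{−1} = IV; C_i = P_i ⊕ S_i.
C[0]: S = E(K, 0x56) = 0xE8; 0x31 ⊕ 0xE8 = 0xD9.
C[1]: S = E(K, 0xE8) = 0x6E; 0xDE ⊕ 0x6E = 0xB0.
C[2]: S = E(K, 0x6E) = 0xF0; 0x46 ⊕ 0xF0 = 0xB6.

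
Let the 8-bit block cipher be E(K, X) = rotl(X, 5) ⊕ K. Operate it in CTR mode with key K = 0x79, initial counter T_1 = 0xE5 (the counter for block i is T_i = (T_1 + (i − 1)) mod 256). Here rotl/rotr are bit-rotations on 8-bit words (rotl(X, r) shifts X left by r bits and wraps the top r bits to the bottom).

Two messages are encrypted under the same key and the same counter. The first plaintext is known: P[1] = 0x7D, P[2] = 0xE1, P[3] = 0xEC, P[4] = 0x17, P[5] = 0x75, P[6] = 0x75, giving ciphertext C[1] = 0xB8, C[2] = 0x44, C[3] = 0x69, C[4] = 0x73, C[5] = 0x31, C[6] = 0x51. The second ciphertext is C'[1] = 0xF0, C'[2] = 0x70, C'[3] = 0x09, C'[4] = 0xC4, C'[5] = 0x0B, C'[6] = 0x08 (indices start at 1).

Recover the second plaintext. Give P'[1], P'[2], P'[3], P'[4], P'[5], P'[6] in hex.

In CTR with a reused counter, both messages share the same keystream S_i, so C_i ⊕ C'_i = P_i ⊕ P'_i and thus P'_i = P_i ⊕ C_i ⊕ C'_i.
P'[1]: 0x7D ⊕ 0xB8 ⊕ 0xF0 = 0x35.
P'[2]: 0xE1 ⊕ 0x44 ⊕ 0x70 = 0xD5.
P'[3]: 0xEC ⊕ 0x69 ⊕ 0x09 = 0x8C.
P'[4]: 0x17 ⊕ 0x73 ⊕ 0xC4 = 0xA0.
P'[5]: 0x75 ⊕ 0x31 ⊕ 0x0B = 0x4F.
P'[6]: 0x75 ⊕ 0x51 ⊕ 0x08 = 0x2C.

P'[1] = 0x35, P'[2] = 0xD5, P'[3] = 0x8C, P'[4] = 0xA0, P'[5] = 0x4F, P'[6] = 0x2C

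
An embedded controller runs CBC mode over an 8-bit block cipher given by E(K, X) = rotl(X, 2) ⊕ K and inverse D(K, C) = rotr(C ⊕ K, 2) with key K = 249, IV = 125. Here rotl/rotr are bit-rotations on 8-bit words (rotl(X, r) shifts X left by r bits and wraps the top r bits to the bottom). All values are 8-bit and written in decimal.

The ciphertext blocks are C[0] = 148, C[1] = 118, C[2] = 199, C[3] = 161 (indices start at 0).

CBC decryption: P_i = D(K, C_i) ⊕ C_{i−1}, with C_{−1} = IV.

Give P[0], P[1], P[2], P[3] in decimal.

P[0]: D(K, 148) = 91; 91 ⊕ 125 = 38.
P[1]: D(K, 118) = 227; 227 ⊕ 148 = 119.
P[2]: D(K, 199) = 143; 143 ⊕ 118 = 249.
P[3]: D(K, 161) = 22; 22 ⊕ 199 = 209.

P[0] = 38, P[1] = 119, P[2] = 249, P[3] = 209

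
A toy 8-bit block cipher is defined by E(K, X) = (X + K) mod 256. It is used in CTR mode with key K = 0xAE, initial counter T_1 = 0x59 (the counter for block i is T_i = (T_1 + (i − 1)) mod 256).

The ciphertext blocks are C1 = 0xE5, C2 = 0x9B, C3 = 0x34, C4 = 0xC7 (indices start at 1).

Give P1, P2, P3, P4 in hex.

CTR decryption: S_i = E(K, T_i) where T_i is the counter for block i; P_i = C_i ⊕ S_i.
P1: T = 0x59, S = E(K, T) = 0x07; 0xE5 ⊕ 0x07 = 0xE2.
P2: T = 0x5A, S = E(K, T) = 0x08; 0x9B ⊕ 0x08 = 0x93.
P3: T = 0x5B, S = E(K, T) = 0x09; 0x34 ⊕ 0x09 = 0x3D.
P4: T = 0x5C, S = E(K, T) = 0x0A; 0xC7 ⊕ 0x0A = 0xCD.

P1 = 0xE2, P2 = 0x93, P3 = 0x3D, P4 = 0xCD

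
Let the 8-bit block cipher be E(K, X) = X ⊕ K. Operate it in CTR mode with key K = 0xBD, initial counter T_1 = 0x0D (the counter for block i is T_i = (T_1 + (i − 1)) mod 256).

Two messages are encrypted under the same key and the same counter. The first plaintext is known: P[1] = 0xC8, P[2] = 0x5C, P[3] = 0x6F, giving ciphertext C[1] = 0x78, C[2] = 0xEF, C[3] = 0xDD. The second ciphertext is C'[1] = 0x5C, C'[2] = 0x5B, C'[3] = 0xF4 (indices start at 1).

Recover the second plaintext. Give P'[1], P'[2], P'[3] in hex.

In CTR with a reused counter, both messages share the same keystream S_i, so C_i ⊕ C'_i = P_i ⊕ P'_i and thus P'_i = P_i ⊕ C_i ⊕ C'_i.
P'[1]: 0xC8 ⊕ 0x78 ⊕ 0x5C = 0xEC.
P'[2]: 0x5C ⊕ 0xEF ⊕ 0x5B = 0xE8.
P'[3]: 0x6F ⊕ 0xDD ⊕ 0xF4 = 0x46.

P'[1] = 0xEC, P'[2] = 0xE8, P'[3] = 0x46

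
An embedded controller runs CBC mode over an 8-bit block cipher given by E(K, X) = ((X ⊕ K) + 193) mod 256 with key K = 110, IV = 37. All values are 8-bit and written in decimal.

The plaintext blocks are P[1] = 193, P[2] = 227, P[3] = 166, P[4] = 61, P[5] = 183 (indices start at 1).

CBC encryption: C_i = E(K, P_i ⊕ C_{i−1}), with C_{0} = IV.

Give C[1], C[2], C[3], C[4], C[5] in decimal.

C[1]: P[1] ⊕ 37 = 228; E(K, 228) = 75.
C[2]: P[2] ⊕ 75 = 168; E(K, 168) = 135.
C[3]: P[3] ⊕ 135 = 33; E(K, 33) = 16.
C[4]: P[4] ⊕ 16 = 45; E(K, 45) = 4.
C[5]: P[5] ⊕ 4 = 179; E(K, 179) = 158.

C[1] = 75, C[2] = 135, C[3] = 16, C[4] = 4, C[5] = 158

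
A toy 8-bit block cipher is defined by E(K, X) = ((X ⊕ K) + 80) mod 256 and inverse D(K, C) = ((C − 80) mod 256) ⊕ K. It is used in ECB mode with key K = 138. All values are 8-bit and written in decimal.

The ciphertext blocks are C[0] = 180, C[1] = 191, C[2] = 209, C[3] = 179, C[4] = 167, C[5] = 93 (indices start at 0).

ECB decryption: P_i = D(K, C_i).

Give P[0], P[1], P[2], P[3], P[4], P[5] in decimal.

P[0] = 238, P[1] = 229, P[2] = 11, P[3] = 233, P[4] = 221, P[5] = 135

P[0]: D(K, 180) = 238.
P[1]: D(K, 191) = 229.
P[2]: D(K, 209) = 11.
P[3]: D(K, 179) = 233.
P[4]: D(K, 167) = 221.
P[5]: D(K, 93) = 135.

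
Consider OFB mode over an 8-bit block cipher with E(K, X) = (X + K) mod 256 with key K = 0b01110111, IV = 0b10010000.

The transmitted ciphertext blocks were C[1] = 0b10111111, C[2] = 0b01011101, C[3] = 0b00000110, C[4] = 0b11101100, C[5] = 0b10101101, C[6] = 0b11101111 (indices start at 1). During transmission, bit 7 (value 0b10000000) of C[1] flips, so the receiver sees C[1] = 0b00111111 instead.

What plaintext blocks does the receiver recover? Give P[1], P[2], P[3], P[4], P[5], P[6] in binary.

OFB decryption: S_i = E(K, S_{i−1}) with S_{0} = IV; P_i = C_i ⊕ S_i.
Only C[1] changed, to 0b00111111. In OFB, a change in C_i flips the same bit in P_i only; the keystream is unaffected. Decrypting the received ciphertext:
P[1]: S = E(K, 0b10010000) = 0b00000111; 0b00111111 ⊕ 0b00000111 = 0b00111000.
P[2]: S = E(K, 0b00000111) = 0b01111110; 0b01011101 ⊕ 0b01111110 = 0b00100011.
P[3]: S = E(K, 0b01111110) = 0b11110101; 0b00000110 ⊕ 0b11110101 = 0b11110011.
P[4]: S = E(K, 0b11110101) = 0b01101100; 0b11101100 ⊕ 0b01101100 = 0b10000000.
P[5]: S = E(K, 0b01101100) = 0b11100011; 0b10101101 ⊕ 0b11100011 = 0b01001110.
P[6]: S = E(K, 0b11100011) = 0b01011010; 0b11101111 ⊕ 0b01011010 = 0b10110101.
Blocks that differ from the original plaintext: P[1].

P[1] = 0b00111000, P[2] = 0b00100011, P[3] = 0b11110011, P[4] = 0b10000000, P[5] = 0b01001110, P[6] = 0b10110101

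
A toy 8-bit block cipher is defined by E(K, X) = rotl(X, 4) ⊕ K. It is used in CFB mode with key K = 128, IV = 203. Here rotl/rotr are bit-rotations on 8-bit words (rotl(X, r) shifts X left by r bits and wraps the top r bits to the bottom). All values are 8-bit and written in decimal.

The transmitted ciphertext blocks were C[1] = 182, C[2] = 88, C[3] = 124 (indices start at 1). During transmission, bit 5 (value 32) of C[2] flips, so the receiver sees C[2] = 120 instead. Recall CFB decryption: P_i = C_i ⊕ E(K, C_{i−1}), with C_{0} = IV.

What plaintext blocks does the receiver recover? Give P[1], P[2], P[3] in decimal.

Only C[2] changed, to 120. In CFB, a change in C_i flips the same bit in P_i and garbles P_{i+1}. Decrypting the received ciphertext:
P[1]: E(K, 203) = 60; 182 ⊕ 60 = 138.
P[2]: E(K, 182) = 235; 120 ⊕ 235 = 147.
P[3]: E(K, 120) = 7; 124 ⊕ 7 = 123.
Blocks that differ from the original plaintext: P[2], P[3].

P[1] = 138, P[2] = 147, P[3] = 123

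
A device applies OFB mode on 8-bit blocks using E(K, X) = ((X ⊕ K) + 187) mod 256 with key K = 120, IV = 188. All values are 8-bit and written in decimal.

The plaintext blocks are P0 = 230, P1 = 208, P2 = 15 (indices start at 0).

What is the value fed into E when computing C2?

194

OFB encryption: S_i = E(K, S_{i−1}) with S_{−1} = IV; C_i = P_i ⊕ S_i.
C0: S = E(K, 188) = 127; 230 ⊕ 127 = 153.
C1: S = E(K, 127) = 194; 208 ⊕ 194 = 18.
C2: S = E(K, 194) = 117; 15 ⊕ 117 = 122.
So the input to E for block 2 is 194.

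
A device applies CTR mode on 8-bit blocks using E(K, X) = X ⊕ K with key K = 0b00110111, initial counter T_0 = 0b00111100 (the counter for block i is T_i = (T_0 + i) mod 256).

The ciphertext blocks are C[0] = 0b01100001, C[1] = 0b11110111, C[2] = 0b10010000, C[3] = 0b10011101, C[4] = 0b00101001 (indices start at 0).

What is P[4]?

CTR decryption: S_i = E(K, T_i) where T_i is the counter for block i; P_i = C_i ⊕ S_i.
P[4]: T = 0b01000000, S = E(K, T) = 0b01110111; 0b00101001 ⊕ 0b01110111 = 0b01011110.

P[4] = 0b01011110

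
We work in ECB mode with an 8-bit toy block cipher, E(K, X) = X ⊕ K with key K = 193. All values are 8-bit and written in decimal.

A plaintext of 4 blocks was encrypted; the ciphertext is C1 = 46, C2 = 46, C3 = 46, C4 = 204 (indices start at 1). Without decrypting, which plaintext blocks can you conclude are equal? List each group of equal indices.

ECB encrypts each block independently with the same key, so equal ciphertext blocks imply equal plaintext blocks.
C1 = C2 = C3 = 46, so P1 = P2 = P3.

P1 = P2 = P3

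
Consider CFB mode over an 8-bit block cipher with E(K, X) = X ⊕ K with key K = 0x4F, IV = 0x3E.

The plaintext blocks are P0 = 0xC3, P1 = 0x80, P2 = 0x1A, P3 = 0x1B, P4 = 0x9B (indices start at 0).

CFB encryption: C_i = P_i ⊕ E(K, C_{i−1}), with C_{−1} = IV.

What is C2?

C2 = 0x28

C0: E(K, 0x3E) = 0x71; 0xC3 ⊕ 0x71 = 0xB2.
C1: E(K, 0xB2) = 0xFD; 0x80 ⊕ 0xFD = 0x7D.
C2: E(K, 0x7D) = 0x32; 0x1A ⊕ 0x32 = 0x28.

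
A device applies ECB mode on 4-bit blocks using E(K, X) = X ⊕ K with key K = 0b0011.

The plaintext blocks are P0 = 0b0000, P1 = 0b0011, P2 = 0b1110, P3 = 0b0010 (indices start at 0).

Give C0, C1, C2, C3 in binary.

ECB encryption: C_i = E(K, P_i).
C0: E(K, 0b0000) = 0b0011.
C1: E(K, 0b0011) = 0b0000.
C2: E(K, 0b1110) = 0b1101.
C3: E(K, 0b0010) = 0b0001.

C0 = 0b0011, C1 = 0b0000, C2 = 0b1101, C3 = 0b0001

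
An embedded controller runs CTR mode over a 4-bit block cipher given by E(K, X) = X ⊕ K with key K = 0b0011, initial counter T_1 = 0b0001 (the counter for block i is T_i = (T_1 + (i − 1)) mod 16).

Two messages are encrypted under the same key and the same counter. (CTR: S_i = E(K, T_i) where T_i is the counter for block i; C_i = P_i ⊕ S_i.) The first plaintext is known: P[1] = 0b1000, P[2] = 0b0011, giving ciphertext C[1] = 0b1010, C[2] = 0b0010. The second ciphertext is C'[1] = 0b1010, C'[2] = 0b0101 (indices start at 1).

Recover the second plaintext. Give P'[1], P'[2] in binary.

In CTR with a reused counter, both messages share the same keystream S_i, so C_i ⊕ C'_i = P_i ⊕ P'_i and thus P'_i = P_i ⊕ C_i ⊕ C'_i.
P'[1]: 0b1000 ⊕ 0b1010 ⊕ 0b1010 = 0b1000.
P'[2]: 0b0011 ⊕ 0b0010 ⊕ 0b0101 = 0b0100.

P'[1] = 0b1000, P'[2] = 0b0100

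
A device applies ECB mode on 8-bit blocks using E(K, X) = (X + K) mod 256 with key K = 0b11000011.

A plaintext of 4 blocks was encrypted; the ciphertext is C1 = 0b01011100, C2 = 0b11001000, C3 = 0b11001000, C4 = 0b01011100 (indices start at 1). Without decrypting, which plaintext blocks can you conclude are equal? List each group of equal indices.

P1 = P4; P2 = P3

ECB encrypts each block independently with the same key, so equal ciphertext blocks imply equal plaintext blocks.
C1 = C4 = 0b01011100, so P1 = P4.
C2 = C3 = 0b11001000, so P2 = P3.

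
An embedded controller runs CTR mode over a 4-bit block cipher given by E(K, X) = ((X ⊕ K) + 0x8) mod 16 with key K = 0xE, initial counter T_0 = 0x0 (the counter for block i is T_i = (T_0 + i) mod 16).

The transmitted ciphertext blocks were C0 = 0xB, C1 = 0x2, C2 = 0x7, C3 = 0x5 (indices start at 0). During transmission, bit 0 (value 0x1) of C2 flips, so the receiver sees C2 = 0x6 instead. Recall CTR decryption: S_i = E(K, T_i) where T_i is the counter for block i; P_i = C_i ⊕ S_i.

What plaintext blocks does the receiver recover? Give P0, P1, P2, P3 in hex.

Only C2 changed, to 0x6. In CTR, a change in C_i flips the same bit in P_i only; the keystream is unaffected. Decrypting the received ciphertext:
P0: T = 0x0, S = E(K, T) = 0x6; 0xB ⊕ 0x6 = 0xD.
P1: T = 0x1, S = E(K, T) = 0x7; 0x2 ⊕ 0x7 = 0x5.
P2: T = 0x2, S = E(K, T) = 0x4; 0x6 ⊕ 0x4 = 0x2.
P3: T = 0x3, S = E(K, T) = 0x5; 0x5 ⊕ 0x5 = 0x0.
Blocks that differ from the original plaintext: P2.

P0 = 0xD, P1 = 0x5, P2 = 0x2, P3 = 0x0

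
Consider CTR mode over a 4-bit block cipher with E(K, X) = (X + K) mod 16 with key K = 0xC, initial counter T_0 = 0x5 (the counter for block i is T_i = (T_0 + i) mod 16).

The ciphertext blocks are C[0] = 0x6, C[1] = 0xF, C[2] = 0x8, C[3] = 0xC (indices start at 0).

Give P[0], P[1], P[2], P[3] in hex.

CTR decryption: S_i = E(K, T_i) where T_i is the counter for block i; P_i = C_i ⊕ S_i.
P[0]: T = 0x5, S = E(K, T) = 0x1; 0x6 ⊕ 0x1 = 0x7.
P[1]: T = 0x6, S = E(K, T) = 0x2; 0xF ⊕ 0x2 = 0xD.
P[2]: T = 0x7, S = E(K, T) = 0x3; 0x8 ⊕ 0x3 = 0xB.
P[3]: T = 0x8, S = E(K, T) = 0x4; 0xC ⊕ 0x4 = 0x8.

P[0] = 0x7, P[1] = 0xD, P[2] = 0xB, P[3] = 0x8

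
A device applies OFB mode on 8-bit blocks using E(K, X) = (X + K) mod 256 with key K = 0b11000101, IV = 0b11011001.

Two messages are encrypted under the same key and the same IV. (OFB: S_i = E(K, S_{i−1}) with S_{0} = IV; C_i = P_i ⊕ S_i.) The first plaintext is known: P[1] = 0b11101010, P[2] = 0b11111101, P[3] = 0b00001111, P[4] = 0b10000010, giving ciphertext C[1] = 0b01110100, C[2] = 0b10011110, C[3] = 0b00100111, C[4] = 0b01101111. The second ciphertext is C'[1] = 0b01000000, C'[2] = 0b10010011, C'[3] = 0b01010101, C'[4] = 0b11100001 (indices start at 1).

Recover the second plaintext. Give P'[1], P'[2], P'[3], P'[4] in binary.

P'[1] = 0b11011110, P'[2] = 0b11110000, P'[3] = 0b01111101, P'[4] = 0b00001100

In OFB with a reused IV, both messages share the same keystream S_i, so C_i ⊕ C'_i = P_i ⊕ P'_i and thus P'_i = P_i ⊕ C_i ⊕ C'_i.
P'[1]: 0b11101010 ⊕ 0b01110100 ⊕ 0b01000000 = 0b11011110.
P'[2]: 0b11111101 ⊕ 0b10011110 ⊕ 0b10010011 = 0b11110000.
P'[3]: 0b00001111 ⊕ 0b00100111 ⊕ 0b01010101 = 0b01111101.
P'[4]: 0b10000010 ⊕ 0b01101111 ⊕ 0b11100001 = 0b00001100.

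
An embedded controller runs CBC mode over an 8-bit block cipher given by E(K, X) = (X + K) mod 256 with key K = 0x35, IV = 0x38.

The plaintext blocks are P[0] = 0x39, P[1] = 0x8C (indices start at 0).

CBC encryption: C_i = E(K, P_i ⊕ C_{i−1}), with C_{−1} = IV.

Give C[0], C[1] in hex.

C[0] = 0x36, C[1] = 0xEF

C[0]: P[0] ⊕ 0x38 = 0x01; E(K, 0x01) = 0x36.
C[1]: P[1] ⊕ 0x36 = 0xBA; E(K, 0xBA) = 0xEF.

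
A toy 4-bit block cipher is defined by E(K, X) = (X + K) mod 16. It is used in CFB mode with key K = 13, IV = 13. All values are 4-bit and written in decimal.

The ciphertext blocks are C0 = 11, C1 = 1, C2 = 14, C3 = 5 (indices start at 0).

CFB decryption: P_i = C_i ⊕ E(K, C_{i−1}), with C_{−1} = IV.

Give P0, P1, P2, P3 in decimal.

P0 = 1, P1 = 9, P2 = 0, P3 = 14

P0: E(K, 13) = 10; 11 ⊕ 10 = 1.
P1: E(K, 11) = 8; 1 ⊕ 8 = 9.
P2: E(K, 1) = 14; 14 ⊕ 14 = 0.
P3: E(K, 14) = 11; 5 ⊕ 11 = 14.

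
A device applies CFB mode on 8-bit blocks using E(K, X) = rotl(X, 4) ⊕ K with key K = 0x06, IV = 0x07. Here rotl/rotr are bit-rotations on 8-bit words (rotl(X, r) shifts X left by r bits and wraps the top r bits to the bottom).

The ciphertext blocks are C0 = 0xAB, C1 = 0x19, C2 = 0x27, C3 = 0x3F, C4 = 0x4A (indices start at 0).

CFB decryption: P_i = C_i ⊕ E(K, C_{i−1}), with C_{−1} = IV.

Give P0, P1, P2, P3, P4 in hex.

P0: E(K, 0x07) = 0x76; 0xAB ⊕ 0x76 = 0xDD.
P1: E(K, 0xAB) = 0xBC; 0x19 ⊕ 0xBC = 0xA5.
P2: E(K, 0x19) = 0x97; 0x27 ⊕ 0x97 = 0xB0.
P3: E(K, 0x27) = 0x74; 0x3F ⊕ 0x74 = 0x4B.
P4: E(K, 0x3F) = 0xF5; 0x4A ⊕ 0xF5 = 0xBF.

P0 = 0xDD, P1 = 0xA5, P2 = 0xB0, P3 = 0x4B, P4 = 0xBF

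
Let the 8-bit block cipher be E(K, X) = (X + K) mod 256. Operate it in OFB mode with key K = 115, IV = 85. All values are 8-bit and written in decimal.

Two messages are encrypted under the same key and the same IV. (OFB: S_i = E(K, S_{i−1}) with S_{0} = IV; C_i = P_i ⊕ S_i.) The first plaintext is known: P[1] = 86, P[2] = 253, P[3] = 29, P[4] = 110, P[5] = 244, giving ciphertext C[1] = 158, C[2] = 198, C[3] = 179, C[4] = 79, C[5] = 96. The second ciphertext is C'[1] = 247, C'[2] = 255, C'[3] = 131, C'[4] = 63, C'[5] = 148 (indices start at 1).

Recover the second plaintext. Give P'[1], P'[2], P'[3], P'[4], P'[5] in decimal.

P'[1] = 63, P'[2] = 196, P'[3] = 45, P'[4] = 30, P'[5] = 0

In OFB with a reused IV, both messages share the same keystream S_i, so C_i ⊕ C'_i = P_i ⊕ P'_i and thus P'_i = P_i ⊕ C_i ⊕ C'_i.
P'[1]: 86 ⊕ 158 ⊕ 247 = 63.
P'[2]: 253 ⊕ 198 ⊕ 255 = 196.
P'[3]: 29 ⊕ 179 ⊕ 131 = 45.
P'[4]: 110 ⊕ 79 ⊕ 63 = 30.
P'[5]: 244 ⊕ 96 ⊕ 148 = 0.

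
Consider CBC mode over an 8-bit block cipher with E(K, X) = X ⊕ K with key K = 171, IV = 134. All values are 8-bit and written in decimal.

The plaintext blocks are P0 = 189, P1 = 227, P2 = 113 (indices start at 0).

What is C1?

CBC encryption: C_i = E(K, P_i ⊕ C_{i−1}), with C_{−1} = IV.
C0: P0 ⊕ 134 = 59; E(K, 59) = 144.
C1: P1 ⊕ 144 = 115; E(K, 115) = 216.

C1 = 216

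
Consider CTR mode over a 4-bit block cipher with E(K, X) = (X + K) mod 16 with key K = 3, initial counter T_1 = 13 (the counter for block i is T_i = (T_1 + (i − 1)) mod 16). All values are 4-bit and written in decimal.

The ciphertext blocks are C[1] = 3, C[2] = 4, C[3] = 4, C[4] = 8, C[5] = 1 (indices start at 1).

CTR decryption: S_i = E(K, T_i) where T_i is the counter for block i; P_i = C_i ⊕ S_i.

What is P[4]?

P[4]: T = 0, S = E(K, T) = 3; 8 ⊕ 3 = 11.

P[4] = 11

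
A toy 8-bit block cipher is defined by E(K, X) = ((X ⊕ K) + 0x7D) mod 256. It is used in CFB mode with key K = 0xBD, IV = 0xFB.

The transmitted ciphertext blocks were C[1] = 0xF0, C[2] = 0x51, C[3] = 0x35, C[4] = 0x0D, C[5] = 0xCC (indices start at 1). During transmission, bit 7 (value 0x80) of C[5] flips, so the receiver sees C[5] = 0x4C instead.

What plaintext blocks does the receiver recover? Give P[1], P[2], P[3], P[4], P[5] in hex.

P[1] = 0x33, P[2] = 0x9B, P[3] = 0x5C, P[4] = 0x08, P[5] = 0x61

CFB decryption: P_i = C_i ⊕ E(K, C_{i−1}), with C_{0} = IV.
Only C[5] changed, to 0x4C. In CFB, a change in C_i flips the same bit in P_i and garbles P_{i+1}. Decrypting the received ciphertext:
P[1]: E(K, 0xFB) = 0xC3; 0xF0 ⊕ 0xC3 = 0x33.
P[2]: E(K, 0xF0) = 0xCA; 0x51 ⊕ 0xCA = 0x9B.
P[3]: E(K, 0x51) = 0x69; 0x35 ⊕ 0x69 = 0x5C.
P[4]: E(K, 0x35) = 0x05; 0x0D ⊕ 0x05 = 0x08.
P[5]: E(K, 0x0D) = 0x2D; 0x4C ⊕ 0x2D = 0x61.
Blocks that differ from the original plaintext: P[5].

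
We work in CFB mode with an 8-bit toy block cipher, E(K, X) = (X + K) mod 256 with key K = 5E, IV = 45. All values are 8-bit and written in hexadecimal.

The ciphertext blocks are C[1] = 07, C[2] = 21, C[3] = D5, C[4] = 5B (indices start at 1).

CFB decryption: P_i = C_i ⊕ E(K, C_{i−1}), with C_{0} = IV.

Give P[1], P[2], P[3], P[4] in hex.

P[1]: E(K, 45) = A3; 07 ⊕ A3 = A4.
P[2]: E(K, 07) = 65; 21 ⊕ 65 = 44.
P[3]: E(K, 21) = 7F; D5 ⊕ 7F = AA.
P[4]: E(K, D5) = 33; 5B ⊕ 33 = 68.

P[1] = A4, P[2] = 44, P[3] = AA, P[4] = 68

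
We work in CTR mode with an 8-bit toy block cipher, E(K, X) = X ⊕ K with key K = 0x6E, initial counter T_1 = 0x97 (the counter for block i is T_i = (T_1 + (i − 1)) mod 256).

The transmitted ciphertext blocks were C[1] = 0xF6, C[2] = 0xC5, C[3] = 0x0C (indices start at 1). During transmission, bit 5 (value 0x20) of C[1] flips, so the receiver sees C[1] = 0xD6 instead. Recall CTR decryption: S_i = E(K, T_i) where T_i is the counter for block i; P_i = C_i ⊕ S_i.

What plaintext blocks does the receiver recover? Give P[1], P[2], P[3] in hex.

P[1] = 0x2F, P[2] = 0x33, P[3] = 0xFB

Only C[1] changed, to 0xD6. In CTR, a change in C_i flips the same bit in P_i only; the keystream is unaffected. Decrypting the received ciphertext:
P[1]: T = 0x97, S = E(K, T) = 0xF9; 0xD6 ⊕ 0xF9 = 0x2F.
P[2]: T = 0x98, S = E(K, T) = 0xF6; 0xC5 ⊕ 0xF6 = 0x33.
P[3]: T = 0x99, S = E(K, T) = 0xF7; 0x0C ⊕ 0xF7 = 0xFB.
Blocks that differ from the original plaintext: P[1].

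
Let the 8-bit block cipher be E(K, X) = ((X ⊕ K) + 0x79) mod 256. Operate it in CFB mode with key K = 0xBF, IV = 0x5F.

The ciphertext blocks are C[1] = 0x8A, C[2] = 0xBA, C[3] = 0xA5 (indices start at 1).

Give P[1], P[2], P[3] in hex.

CFB decryption: P_i = C_i ⊕ E(K, C_{i−1}), with C_{0} = IV.
P[1]: E(K, 0x5F) = 0x59; 0x8A ⊕ 0x59 = 0xD3.
P[2]: E(K, 0x8A) = 0xAE; 0xBA ⊕ 0xAE = 0x14.
P[3]: E(K, 0xBA) = 0x7E; 0xA5 ⊕ 0x7E = 0xDB.

P[1] = 0xD3, P[2] = 0x14, P[3] = 0xDB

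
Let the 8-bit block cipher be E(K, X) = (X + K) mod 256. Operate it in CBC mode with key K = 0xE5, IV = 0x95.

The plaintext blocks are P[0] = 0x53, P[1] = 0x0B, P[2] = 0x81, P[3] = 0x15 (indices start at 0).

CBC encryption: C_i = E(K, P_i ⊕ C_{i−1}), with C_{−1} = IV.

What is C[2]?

C[0]: P[0] ⊕ 0x95 = 0xC6; E(K, 0xC6) = 0xAB.
C[1]: P[1] ⊕ 0xAB = 0xA0; E(K, 0xA0) = 0x85.
C[2]: P[2] ⊕ 0x85 = 0x04; E(K, 0x04) = 0xE9.

C[2] = 0xE9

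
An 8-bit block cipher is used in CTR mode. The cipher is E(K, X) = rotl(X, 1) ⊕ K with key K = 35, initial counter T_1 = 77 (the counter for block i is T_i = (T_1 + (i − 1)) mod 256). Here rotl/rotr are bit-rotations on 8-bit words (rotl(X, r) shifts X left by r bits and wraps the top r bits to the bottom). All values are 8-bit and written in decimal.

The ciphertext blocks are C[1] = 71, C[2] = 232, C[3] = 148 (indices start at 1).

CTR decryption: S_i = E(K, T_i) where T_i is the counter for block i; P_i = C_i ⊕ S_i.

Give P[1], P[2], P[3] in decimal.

P[1]: T = 77, S = E(K, T) = 185; 71 ⊕ 185 = 254.
P[2]: T = 78, S = E(K, T) = 191; 232 ⊕ 191 = 87.
P[3]: T = 79, S = E(K, T) = 189; 148 ⊕ 189 = 41.

P[1] = 254, P[2] = 87, P[3] = 41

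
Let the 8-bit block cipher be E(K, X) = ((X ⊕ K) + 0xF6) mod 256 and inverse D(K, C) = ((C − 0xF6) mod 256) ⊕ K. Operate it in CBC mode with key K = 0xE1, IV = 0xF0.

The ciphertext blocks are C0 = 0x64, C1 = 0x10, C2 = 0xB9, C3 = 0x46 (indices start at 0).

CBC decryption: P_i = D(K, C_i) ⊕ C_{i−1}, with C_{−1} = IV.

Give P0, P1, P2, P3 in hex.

P0: D(K, 0x64) = 0x8F; 0x8F ⊕ 0xF0 = 0x7F.
P1: D(K, 0x10) = 0xFB; 0xFB ⊕ 0x64 = 0x9F.
P2: D(K, 0xB9) = 0x22; 0x22 ⊕ 0x10 = 0x32.
P3: D(K, 0x46) = 0xB1; 0xB1 ⊕ 0xB9 = 0x08.

P0 = 0x7F, P1 = 0x9F, P2 = 0x32, P3 = 0x08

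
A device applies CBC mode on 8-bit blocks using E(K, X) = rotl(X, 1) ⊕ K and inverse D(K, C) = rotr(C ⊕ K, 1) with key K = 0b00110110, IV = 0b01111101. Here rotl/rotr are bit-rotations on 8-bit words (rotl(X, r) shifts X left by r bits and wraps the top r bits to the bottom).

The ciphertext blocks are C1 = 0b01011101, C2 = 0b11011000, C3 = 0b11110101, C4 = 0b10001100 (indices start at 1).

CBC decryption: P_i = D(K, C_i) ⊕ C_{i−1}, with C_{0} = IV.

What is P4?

P4: D(K, 0b10001100) = 0b01011101; 0b01011101 ⊕ 0b11110101 = 0b10101000.

P4 = 0b10101000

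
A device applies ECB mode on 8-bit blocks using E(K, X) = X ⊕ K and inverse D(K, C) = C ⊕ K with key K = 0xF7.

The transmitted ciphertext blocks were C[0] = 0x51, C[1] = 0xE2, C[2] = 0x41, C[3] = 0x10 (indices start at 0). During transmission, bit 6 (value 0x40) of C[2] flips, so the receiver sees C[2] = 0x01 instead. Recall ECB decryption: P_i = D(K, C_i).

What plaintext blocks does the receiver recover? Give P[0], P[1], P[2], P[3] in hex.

Only C[2] changed, to 0x01. In ECB, a change in C_i affects only P_i. Decrypting the received ciphertext:
P[0]: D(K, 0x51) = 0xA6.
P[1]: D(K, 0xE2) = 0x15.
P[2]: D(K, 0x01) = 0xF6.
P[3]: D(K, 0x10) = 0xE7.
Blocks that differ from the original plaintext: P[2].

P[0] = 0xA6, P[1] = 0x15, P[2] = 0xF6, P[3] = 0xE7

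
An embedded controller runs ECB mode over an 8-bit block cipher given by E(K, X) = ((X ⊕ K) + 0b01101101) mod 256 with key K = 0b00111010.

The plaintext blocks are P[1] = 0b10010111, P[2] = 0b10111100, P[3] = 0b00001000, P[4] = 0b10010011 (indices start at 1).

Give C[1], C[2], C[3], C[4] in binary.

ECB encryption: C_i = E(K, P_i).
C[1]: E(K, 0b10010111) = 0b00011010.
C[2]: E(K, 0b10111100) = 0b11110011.
C[3]: E(K, 0b00001000) = 0b10011111.
C[4]: E(K, 0b10010011) = 0b00010110.

C[1] = 0b00011010, C[2] = 0b11110011, C[3] = 0b10011111, C[4] = 0b00010110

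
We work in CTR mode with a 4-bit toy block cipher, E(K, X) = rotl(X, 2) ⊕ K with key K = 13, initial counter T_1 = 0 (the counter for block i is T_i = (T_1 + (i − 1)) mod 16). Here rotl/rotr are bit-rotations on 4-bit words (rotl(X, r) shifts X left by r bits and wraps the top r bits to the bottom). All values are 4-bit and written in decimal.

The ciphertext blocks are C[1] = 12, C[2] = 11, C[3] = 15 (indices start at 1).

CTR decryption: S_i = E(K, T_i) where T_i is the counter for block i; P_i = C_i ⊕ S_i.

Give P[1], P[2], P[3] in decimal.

P[1] = 1, P[2] = 2, P[3] = 10

P[1]: T = 0, S = E(K, T) = 13; 12 ⊕ 13 = 1.
P[2]: T = 1, S = E(K, T) = 9; 11 ⊕ 9 = 2.
P[3]: T = 2, S = E(K, T) = 5; 15 ⊕ 5 = 10.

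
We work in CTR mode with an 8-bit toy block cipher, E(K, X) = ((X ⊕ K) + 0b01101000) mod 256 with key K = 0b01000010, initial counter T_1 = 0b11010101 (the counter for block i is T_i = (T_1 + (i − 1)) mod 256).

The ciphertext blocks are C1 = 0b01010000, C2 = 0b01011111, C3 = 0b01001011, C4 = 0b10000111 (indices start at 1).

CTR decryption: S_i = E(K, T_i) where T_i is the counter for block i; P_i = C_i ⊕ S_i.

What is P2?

P2 = 0b10100011

P2: T = 0b11010110, S = E(K, T) = 0b11111100; 0b01011111 ⊕ 0b11111100 = 0b10100011.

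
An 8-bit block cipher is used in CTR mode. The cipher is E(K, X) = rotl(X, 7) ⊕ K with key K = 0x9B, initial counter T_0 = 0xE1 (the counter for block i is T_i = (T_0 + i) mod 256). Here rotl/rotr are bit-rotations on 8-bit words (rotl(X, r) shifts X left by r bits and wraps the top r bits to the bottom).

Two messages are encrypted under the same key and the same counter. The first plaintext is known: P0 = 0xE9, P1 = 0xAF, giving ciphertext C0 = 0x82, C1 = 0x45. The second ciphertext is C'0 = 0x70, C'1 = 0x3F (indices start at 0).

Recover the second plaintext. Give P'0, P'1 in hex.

In CTR with a reused counter, both messages share the same keystream S_i, so C_i ⊕ C'_i = P_i ⊕ P'_i and thus P'_i = P_i ⊕ C_i ⊕ C'_i.
P'0: 0xE9 ⊕ 0x82 ⊕ 0x70 = 0x1B.
P'1: 0xAF ⊕ 0x45 ⊕ 0x3F = 0xD5.

P'0 = 0x1B, P'1 = 0xD5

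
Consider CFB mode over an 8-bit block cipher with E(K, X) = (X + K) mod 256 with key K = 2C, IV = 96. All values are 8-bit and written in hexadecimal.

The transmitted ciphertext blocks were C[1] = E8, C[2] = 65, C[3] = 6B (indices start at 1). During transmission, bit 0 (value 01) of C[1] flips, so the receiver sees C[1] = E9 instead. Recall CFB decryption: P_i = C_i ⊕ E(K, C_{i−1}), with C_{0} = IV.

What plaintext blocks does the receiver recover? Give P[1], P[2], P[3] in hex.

Only C[1] changed, to E9. In CFB, a change in C_i flips the same bit in P_i and garbles P_{i+1}. Decrypting the received ciphertext:
P[1]: E(K, 96) = C2; E9 ⊕ C2 = 2B.
P[2]: E(K, E9) = 15; 65 ⊕ 15 = 70.
P[3]: E(K, 65) = 91; 6B ⊕ 91 = FA.
Blocks that differ from the original plaintext: P[1], P[2].

P[1] = 2B, P[2] = 70, P[3] = FA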